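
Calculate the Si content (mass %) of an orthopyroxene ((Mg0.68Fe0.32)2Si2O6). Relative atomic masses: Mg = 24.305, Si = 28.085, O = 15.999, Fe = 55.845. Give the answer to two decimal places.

Formula mass = 1.36×24.305 + 0.64×55.845 + 2×28.085 + 6×15.999 = 220.960 g/mol, of which 56.170 g is Si.
So Si makes up 56.170/220.960 = 0.2542 of the mass, i.e. 25.42%.

25.42 mass %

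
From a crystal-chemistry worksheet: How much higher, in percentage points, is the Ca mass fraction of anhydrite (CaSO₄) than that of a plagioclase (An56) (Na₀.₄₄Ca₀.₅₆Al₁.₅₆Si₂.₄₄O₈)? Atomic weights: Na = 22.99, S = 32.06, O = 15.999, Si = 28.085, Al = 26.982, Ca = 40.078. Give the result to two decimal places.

Ca in CaSO₄: molar mass 136.134 g/mol; 1×40.078 = 40.078 g → 29.44 wt%.
Ca in Na₀.₄₄Ca₀.₅₆Al₁.₅₆Si₂.₄₄O₈: molar mass 271.171 g/mol; 0.56×40.078 = 22.444 g → 8.28 wt%.
Difference = 29.44 − 8.28 = 21.16 percentage points.

21.16 percentage points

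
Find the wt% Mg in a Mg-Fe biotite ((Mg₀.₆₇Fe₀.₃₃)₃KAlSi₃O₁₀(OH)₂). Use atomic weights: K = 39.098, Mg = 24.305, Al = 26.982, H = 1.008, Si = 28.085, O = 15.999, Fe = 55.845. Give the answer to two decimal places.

10.89 wt%

Formula mass = 2.01*24.305 + 0.99*55.845 + 1*39.098 + 1*26.982 + 3*28.085 + 12*15.999 + 2*1.008 = 448.479 g/mol, of which 48.853 g is Mg.
So Mg makes up 48.853/448.479 = 0.1089 of the mass, i.e. 10.89%.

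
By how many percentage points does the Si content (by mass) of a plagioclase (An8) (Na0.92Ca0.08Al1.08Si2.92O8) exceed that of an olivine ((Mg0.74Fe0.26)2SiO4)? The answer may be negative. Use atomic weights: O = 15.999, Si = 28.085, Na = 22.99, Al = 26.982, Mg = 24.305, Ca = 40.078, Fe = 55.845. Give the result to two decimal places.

13.24 percentage points

M(Na0.92Ca0.08Al1.08Si2.92O8) = 263.498 g/mol, so wt% Si = 82.008/263.498 × 100 = 31.12%.
M((Mg0.74Fe0.26)2SiO4) = 157.092 g/mol, so wt% Si = 28.085/157.092 × 100 = 17.88%.
31.12 − 17.88 = 13.24 pp.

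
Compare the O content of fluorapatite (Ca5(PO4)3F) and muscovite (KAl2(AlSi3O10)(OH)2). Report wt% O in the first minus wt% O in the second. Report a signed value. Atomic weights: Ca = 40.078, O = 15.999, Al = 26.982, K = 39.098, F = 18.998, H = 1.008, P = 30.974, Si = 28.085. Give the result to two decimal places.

O in Ca5(PO4)3F: molar mass 504.298 g/mol; 12×15.999 = 191.988 g → 38.07 wt%.
O in KAl2(AlSi3O10)(OH)2: molar mass 398.303 g/mol; 12×15.999 = 191.988 g → 48.20 wt%.
Difference = 38.07 − 48.20 = -10.13 percentage points.

-10.13 percentage points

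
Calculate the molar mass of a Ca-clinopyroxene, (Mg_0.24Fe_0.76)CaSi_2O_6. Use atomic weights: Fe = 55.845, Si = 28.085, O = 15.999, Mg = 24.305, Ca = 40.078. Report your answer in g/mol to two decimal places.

240.52 g/mol

M = 0.24*24.305 + 0.76*55.845 + 1*40.078 + 2*28.085 + 6*15.999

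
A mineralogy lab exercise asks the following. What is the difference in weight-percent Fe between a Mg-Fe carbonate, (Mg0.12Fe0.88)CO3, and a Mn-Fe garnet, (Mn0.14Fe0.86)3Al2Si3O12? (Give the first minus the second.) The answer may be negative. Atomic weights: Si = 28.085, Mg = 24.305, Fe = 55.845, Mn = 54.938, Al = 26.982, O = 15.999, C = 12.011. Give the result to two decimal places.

First mineral: 49.144 g Fe in 112.068 g formula = 43.85 wt% Fe.
Second mineral: 144.080 g Fe in 497.361 g formula = 28.97 wt% Fe.
43.85% − 28.97% gives a difference of 14.88 percentage points.

14.88 percentage points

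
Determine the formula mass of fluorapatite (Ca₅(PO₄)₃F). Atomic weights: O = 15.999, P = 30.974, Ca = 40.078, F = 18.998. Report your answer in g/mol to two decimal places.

504.30 g/mol

M = 5·40.078 + 3·30.974 + 12·15.999 + 1·18.998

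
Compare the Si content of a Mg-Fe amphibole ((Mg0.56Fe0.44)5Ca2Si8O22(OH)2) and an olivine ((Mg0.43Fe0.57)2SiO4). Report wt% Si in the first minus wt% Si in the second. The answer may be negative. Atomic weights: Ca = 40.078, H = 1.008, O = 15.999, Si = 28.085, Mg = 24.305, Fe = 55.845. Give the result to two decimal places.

9.58 percentage points

M((Mg0.56Fe0.44)5Ca2Si8O22(OH)2) = 881.741 g/mol, so wt% Si = 224.680/881.741 × 100 = 25.48%.
M((Mg0.43Fe0.57)2SiO4) = 176.647 g/mol, so wt% Si = 28.085/176.647 × 100 = 15.90%.
25.48 − 15.90 = 9.58 pp.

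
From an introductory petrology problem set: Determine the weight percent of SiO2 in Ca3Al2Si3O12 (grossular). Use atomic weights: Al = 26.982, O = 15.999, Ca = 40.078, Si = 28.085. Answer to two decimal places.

40.02 wt%

Molar mass of Ca3Al2Si3O12 = 3*40.078 + 2*26.982 + 3*28.085 + 12*15.999 = 450.441 g/mol.
Each formula unit contains 3 Si, equivalent to 3/1 = 3.0000 mol SiO2.
M(SiO2) = 1×28.085 + 2×15.999 = 60.083 g/mol.
Mass of SiO2 per formula unit = 3.0000 × 60.083 = 180.249 g.
SiO2 wt% = 180.249 / 450.441 × 100 = 40.02%.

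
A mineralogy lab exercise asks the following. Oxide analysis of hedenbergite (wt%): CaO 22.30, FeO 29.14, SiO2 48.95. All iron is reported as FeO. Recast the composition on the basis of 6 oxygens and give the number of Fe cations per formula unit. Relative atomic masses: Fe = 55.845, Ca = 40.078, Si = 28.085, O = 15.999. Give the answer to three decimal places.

1.000 Fe apfu

22.30 wt% CaO ÷ 56.077 g/mol = 0.39767 mol, giving 0.39767 Ca and 0.39767 O.
29.14 wt% FeO ÷ 71.844 g/mol = 0.40560 mol, giving 0.40560 Fe and 0.40560 O.
48.95 wt% SiO2 ÷ 60.083 g/mol = 0.81471 mol, giving 0.81471 Si and 1.62942 O.
Oxygen sums to 2.43269; scaling by 6/2.43269 = 2.46641 puts the formula on 6 O.
Fe: 0.40560 × 2.46641 = 1.000 atoms per formula unit.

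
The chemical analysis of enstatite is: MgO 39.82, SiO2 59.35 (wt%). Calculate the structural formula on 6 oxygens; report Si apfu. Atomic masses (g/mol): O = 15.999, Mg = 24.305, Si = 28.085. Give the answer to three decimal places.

2.000 Si apfu

MgO (M=40.304): mol = 0.98799; Mg = 0.98799, O = 0.98799.
SiO2 (M=60.083): mol = 0.98780; Si = 0.98780, O = 1.97560.
ΣO = 2.96359; factor = 6/ΣO = 2.02457.
Si apfu = 0.98780 × 2.02457 = 2.000.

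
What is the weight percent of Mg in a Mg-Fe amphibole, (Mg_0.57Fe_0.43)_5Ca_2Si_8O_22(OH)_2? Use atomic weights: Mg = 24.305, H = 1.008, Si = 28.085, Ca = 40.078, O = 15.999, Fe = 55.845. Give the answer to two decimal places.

Molar mass of (Mg_0.57Fe_0.43)_5Ca_2Si_8O_22(OH)_2: 2.85*24.305 + 2.15*55.845 + 2*40.078 + 8*28.085 + 24*15.999 + 2*1.008 = 880.164 g/mol.
Mass of Mg per formula unit: 2.85 × 24.305 = 69.269 g.
Weight fraction Mg = 69.269 / 880.164 = 0.0787.

7.87 weight percent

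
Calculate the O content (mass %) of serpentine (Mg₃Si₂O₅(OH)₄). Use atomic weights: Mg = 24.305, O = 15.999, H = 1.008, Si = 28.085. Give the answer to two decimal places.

M(Mg₃Si₂O₅(OH)₄) = 277.108 g/mol.
O contributes 9 × 15.999 = 143.991 g per mole.
143.991/277.108 = 0.5196 → 51.96%.

51.96 mass %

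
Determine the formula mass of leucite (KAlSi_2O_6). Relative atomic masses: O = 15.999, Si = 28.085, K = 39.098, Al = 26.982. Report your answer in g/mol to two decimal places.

K: 1 × 39.098 = 39.0980
Al: 1 × 26.982 = 26.9820
Si: 2 × 28.085 = 56.1700
O: 6 × 15.999 = 95.9940
Summing the contributions gives the formula mass.

218.24 g/mol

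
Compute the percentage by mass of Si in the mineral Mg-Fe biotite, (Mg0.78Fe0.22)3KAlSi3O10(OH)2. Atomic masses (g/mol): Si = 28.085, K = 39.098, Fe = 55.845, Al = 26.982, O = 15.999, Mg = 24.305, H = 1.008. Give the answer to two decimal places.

19.23 weight percent

Molar mass of (Mg0.78Fe0.22)3KAlSi3O10(OH)2: 2.34×24.305 + 0.66×55.845 + 1×39.098 + 1×26.982 + 3×28.085 + 12×15.999 + 2×1.008 = 438.070 g/mol.
Mass of Si per formula unit: 3 × 28.085 = 84.255 g.
Weight fraction Si = 84.255 / 438.070 = 0.1923.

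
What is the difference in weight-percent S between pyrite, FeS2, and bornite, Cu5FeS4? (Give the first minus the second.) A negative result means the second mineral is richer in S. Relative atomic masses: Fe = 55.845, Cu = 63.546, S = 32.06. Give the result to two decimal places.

27.89 percentage points

M(FeS2) = 119.965 g/mol, so wt% S = 64.120/119.965 × 100 = 53.45%.
M(Cu5FeS4) = 501.815 g/mol, so wt% S = 128.240/501.815 × 100 = 25.56%.
53.45 − 25.56 = 27.89 pp.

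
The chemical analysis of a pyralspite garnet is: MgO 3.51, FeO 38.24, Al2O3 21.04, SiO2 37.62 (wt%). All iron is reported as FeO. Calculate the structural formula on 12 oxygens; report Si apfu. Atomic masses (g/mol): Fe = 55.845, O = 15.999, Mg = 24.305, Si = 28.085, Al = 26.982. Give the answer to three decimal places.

3.017 Si apfu

3.51 wt% MgO ÷ 40.304 g/mol = 0.08709 mol, giving 0.08709 Mg and 0.08709 O.
38.24 wt% FeO ÷ 71.844 g/mol = 0.53226 mol, giving 0.53226 Fe and 0.53226 O.
21.04 wt% Al2O3 ÷ 101.961 g/mol = 0.20635 mol, giving 0.41270 Al and 0.61905 O.
37.62 wt% SiO2 ÷ 60.083 g/mol = 0.62613 mol, giving 0.62613 Si and 1.25226 O.
Oxygen sums to 2.49066; scaling by 12/2.49066 = 4.81800 puts the formula on 12 O.
Si: 0.62613 × 4.81800 = 3.017 atoms per formula unit.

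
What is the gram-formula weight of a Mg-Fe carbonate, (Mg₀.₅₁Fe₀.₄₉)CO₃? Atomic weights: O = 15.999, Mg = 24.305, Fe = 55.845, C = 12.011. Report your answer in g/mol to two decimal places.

99.77 g/mol

The formula mass is the sum 0.51·24.305 + 0.49·55.845 + 1·12.011 + 3·15.999.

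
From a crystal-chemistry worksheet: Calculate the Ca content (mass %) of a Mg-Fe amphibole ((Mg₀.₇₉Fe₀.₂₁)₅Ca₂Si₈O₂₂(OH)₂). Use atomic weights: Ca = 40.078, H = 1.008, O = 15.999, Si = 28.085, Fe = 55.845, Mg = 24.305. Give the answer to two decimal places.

M((Mg₀.₇₉Fe₀.₂₁)₅Ca₂Si₈O₂₂(OH)₂) = 845.470 g/mol.
Ca contributes 2 × 40.078 = 80.156 g per mole.
80.156/845.470 = 0.0948 → 9.48%.

9.48 mass %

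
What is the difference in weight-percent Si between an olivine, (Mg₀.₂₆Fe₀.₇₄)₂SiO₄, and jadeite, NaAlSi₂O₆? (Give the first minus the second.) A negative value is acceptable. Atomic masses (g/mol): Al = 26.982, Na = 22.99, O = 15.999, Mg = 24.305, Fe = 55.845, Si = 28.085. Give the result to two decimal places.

-12.80 percentage points

First mineral: 28.085 g Si in 187.370 g formula = 14.99 wt% Si.
Second mineral: 56.170 g Si in 202.136 g formula = 27.79 wt% Si.
14.99% − 27.79% gives a difference of -12.80 percentage points.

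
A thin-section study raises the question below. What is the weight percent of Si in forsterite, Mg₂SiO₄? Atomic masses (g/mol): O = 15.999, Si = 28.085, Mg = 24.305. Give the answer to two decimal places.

Formula mass = 2·24.305 + 1·28.085 + 4·15.999 = 140.691 g/mol, of which 28.085 g is Si.
So Si makes up 28.085/140.691 = 0.1996 of the mass, i.e. 19.96%.

19.96 mass %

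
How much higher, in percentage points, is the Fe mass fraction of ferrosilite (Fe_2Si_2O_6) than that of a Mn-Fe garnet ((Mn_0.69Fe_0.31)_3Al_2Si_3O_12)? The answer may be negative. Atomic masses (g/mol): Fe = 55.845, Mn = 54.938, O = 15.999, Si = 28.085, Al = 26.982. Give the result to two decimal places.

M(Fe_2Si_2O_6) = 263.854 g/mol, so wt% Fe = 111.690/263.854 × 100 = 42.33%.
M((Mn_0.69Fe_0.31)_3Al_2Si_3O_12) = 495.865 g/mol, so wt% Fe = 51.936/495.865 × 100 = 10.47%.
42.33 − 10.47 = 31.86 pp.

31.86 percentage points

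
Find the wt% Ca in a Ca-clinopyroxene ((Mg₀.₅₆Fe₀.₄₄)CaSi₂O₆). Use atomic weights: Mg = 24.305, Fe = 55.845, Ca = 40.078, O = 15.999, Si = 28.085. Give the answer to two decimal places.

Molar mass of (Mg₀.₅₆Fe₀.₄₄)CaSi₂O₆: 0.56·24.305 + 0.44·55.845 + 1·40.078 + 2·28.085 + 6·15.999 = 230.425 g/mol.
Mass of Ca per formula unit: 1 × 40.078 = 40.078 g.
Weight fraction Ca = 40.078 / 230.425 = 0.1739.

17.39 weight percent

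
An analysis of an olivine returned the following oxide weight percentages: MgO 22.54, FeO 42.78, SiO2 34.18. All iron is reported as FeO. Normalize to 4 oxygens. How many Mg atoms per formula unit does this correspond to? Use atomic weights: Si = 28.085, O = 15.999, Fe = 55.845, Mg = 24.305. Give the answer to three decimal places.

MgO (M=40.304): mol = 0.55925; Mg = 0.55925, O = 0.55925.
FeO (M=71.844): mol = 0.59546; Fe = 0.59546, O = 0.59546.
SiO2 (M=60.083): mol = 0.56888; Si = 0.56888, O = 1.13776.
ΣO = 2.29247; factor = 4/ΣO = 1.74484.
Mg apfu = 0.55925 × 1.74484 = 0.976.

0.976 Mg apfu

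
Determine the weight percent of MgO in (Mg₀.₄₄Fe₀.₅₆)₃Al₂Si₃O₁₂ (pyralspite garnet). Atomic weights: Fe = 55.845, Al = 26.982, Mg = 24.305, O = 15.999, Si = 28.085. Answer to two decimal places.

Formula mass = 456.109 g/mol.
1.32 Mg → 1.3200 mol MgO per formula unit; M(MgO) = 40.304, so MgO mass = 53.201 g.
53.201/456.109 × 100 = 11.66 wt%.

11.66 wt%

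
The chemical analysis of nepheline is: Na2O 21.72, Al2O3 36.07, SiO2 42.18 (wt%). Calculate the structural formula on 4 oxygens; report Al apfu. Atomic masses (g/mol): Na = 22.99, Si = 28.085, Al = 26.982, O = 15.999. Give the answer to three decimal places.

1.005 Al apfu

21.72 wt% Na2O ÷ 61.979 g/mol = 0.35044 mol, giving 0.70088 Na and 0.35044 O.
36.07 wt% Al2O3 ÷ 101.961 g/mol = 0.35376 mol, giving 0.70752 Al and 1.06128 O.
42.18 wt% SiO2 ÷ 60.083 g/mol = 0.70203 mol, giving 0.70203 Si and 1.40406 O.
Oxygen sums to 2.81578; scaling by 4/2.81578 = 1.42057 puts the formula on 4 O.
Al: 0.70752 × 1.42057 = 1.005 atoms per formula unit.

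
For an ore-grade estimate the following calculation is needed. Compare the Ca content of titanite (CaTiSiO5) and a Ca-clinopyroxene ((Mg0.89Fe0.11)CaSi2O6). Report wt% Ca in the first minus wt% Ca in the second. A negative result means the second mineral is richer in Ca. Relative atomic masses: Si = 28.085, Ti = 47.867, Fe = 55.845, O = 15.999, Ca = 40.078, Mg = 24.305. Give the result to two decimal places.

2.23 percentage points

First mineral: 40.078 g Ca in 196.025 g formula = 20.45 wt% Ca.
Second mineral: 40.078 g Ca in 220.016 g formula = 18.22 wt% Ca.
20.45% − 18.22% gives a difference of 2.23 percentage points.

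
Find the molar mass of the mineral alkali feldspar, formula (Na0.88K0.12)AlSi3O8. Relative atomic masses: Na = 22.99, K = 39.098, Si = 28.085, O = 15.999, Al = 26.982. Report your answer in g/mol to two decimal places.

The formula mass is the sum 0.88*22.99 + 0.12*39.098 + 1*26.982 + 3*28.085 + 8*15.999.

264.15 g/mol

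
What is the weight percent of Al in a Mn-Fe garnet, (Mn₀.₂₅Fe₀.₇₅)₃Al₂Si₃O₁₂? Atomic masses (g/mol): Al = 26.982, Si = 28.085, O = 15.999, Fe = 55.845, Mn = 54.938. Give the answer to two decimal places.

10.86 weight percent

M((Mn₀.₂₅Fe₀.₇₅)₃Al₂Si₃O₁₂) = 497.062 g/mol.
Al contributes 2 × 26.982 = 53.964 g per mole.
53.964/497.062 = 0.1086 → 10.86%.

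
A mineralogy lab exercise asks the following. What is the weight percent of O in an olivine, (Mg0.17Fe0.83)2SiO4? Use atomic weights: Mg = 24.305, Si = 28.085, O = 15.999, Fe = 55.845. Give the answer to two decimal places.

M((Mg0.17Fe0.83)2SiO4) = 193.047 g/mol.
O contributes 4 × 15.999 = 63.996 g per mole.
63.996/193.047 = 0.3315 → 33.15%.

33.15 mass %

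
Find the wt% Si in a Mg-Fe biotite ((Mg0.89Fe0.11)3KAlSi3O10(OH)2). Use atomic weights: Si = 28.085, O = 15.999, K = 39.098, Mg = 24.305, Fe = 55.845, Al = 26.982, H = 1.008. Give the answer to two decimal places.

19.70 wt%

M((Mg0.89Fe0.11)3KAlSi3O10(OH)2) = 427.662 g/mol.
Si contributes 3 × 28.085 = 84.255 g per mole.
84.255/427.662 = 0.1970 → 19.70%.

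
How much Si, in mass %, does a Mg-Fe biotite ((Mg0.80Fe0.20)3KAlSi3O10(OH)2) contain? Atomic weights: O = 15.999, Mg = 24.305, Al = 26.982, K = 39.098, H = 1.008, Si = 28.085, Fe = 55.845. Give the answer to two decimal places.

M((Mg0.80Fe0.20)3KAlSi3O10(OH)2) = 436.178 g/mol.
Si contributes 3 × 28.085 = 84.255 g per mole.
84.255/436.178 = 0.1932 → 19.32%.

19.32 mass %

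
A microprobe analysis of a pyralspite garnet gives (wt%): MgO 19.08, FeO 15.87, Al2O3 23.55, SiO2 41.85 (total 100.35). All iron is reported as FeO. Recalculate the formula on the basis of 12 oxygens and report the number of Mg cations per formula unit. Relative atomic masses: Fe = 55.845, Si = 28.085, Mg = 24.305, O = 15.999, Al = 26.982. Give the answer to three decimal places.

19.08 wt% MgO ÷ 40.304 g/mol = 0.47340 mol, giving 0.47340 Mg and 0.47340 O.
15.87 wt% FeO ÷ 71.844 g/mol = 0.22090 mol, giving 0.22090 Fe and 0.22090 O.
23.55 wt% Al2O3 ÷ 101.961 g/mol = 0.23097 mol, giving 0.46194 Al and 0.69291 O.
41.85 wt% SiO2 ÷ 60.083 g/mol = 0.69654 mol, giving 0.69654 Si and 1.39308 O.
Oxygen sums to 2.78029; scaling by 12/2.78029 = 4.31610 puts the formula on 12 O.
Mg: 0.47340 × 4.31610 = 2.043 atoms per formula unit.

2.043 Mg apfu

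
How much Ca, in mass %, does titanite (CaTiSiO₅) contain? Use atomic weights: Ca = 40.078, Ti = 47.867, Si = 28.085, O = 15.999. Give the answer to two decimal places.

M(CaTiSiO₅) = 196.025 g/mol.
Ca contributes 1 × 40.078 = 40.078 g per mole.
40.078/196.025 = 0.2045 → 20.45%.

20.45 mass %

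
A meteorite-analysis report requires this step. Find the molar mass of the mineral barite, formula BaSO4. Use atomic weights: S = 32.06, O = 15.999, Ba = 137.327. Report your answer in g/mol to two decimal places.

233.38 g/mol

M = 1*137.327 + 1*32.06 + 4*15.999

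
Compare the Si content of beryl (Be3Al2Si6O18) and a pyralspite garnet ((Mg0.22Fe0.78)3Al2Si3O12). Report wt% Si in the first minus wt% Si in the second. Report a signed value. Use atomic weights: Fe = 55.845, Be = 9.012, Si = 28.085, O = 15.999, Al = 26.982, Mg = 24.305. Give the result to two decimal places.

First mineral: 168.510 g Si in 537.492 g formula = 31.35 wt% Si.
Second mineral: 84.255 g Si in 476.926 g formula = 17.67 wt% Si.
31.35% − 17.67% gives a difference of 13.68 percentage points.

13.68 percentage points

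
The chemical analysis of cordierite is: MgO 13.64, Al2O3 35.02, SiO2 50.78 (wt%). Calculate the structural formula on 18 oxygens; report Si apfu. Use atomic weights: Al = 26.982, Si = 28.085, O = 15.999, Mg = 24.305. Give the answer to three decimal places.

4.973 Si apfu

MgO: 13.64/40.304 = 0.33843 mol → 0.33843 mol Mg, 0.33843 mol O.
Al2O3: 35.02/101.961 = 0.34346 mol → 0.68692 mol Al, 1.03038 mol O.
SiO2: 50.78/60.083 = 0.84516 mol → 0.84516 mol Si, 1.69032 mol O.
Total oxygen = 3.05913 mol. Normalization factor = 18/3.05913 = 5.88403.
Si per 18 O = 0.84516 × 5.88403 = 4.973.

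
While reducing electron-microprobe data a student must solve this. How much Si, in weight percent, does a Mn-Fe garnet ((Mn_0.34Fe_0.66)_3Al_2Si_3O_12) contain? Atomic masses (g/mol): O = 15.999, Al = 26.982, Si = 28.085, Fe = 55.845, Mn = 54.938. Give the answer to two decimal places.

16.96 weight percent

Formula mass = 1.02*54.938 + 1.98*55.845 + 2*26.982 + 3*28.085 + 12*15.999 = 496.817 g/mol, of which 84.255 g is Si.
So Si makes up 84.255/496.817 = 0.1696 of the mass, i.e. 16.96%.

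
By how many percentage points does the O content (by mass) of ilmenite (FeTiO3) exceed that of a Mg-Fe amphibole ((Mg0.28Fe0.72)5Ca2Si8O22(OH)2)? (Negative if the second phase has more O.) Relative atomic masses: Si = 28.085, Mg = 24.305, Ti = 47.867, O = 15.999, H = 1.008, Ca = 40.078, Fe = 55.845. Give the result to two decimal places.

-9.83 percentage points

First mineral: 47.997 g O in 151.709 g formula = 31.64 wt% O.
Second mineral: 383.976 g O in 925.897 g formula = 41.47 wt% O.
31.64% − 41.47% gives a difference of -9.83 percentage points.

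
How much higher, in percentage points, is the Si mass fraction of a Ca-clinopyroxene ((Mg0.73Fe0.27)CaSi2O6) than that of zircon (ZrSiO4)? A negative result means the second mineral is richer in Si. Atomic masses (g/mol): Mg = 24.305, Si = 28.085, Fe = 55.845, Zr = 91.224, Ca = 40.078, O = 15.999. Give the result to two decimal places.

Si in (Mg0.73Fe0.27)CaSi2O6: molar mass 225.063 g/mol; 2×28.085 = 56.170 g → 24.96 wt%.
Si in ZrSiO4: molar mass 183.305 g/mol; 1×28.085 = 28.085 g → 15.32 wt%.
Difference = 24.96 − 15.32 = 9.64 percentage points.

9.64 percentage points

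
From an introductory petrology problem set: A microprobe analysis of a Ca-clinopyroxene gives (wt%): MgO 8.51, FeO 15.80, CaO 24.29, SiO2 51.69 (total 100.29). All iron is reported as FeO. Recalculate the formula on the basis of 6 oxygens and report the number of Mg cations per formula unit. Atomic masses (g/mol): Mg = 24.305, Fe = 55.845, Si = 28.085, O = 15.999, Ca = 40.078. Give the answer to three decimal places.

0.490 Mg apfu

8.51 wt% MgO ÷ 40.304 g/mol = 0.21115 mol, giving 0.21115 Mg and 0.21115 O.
15.80 wt% FeO ÷ 71.844 g/mol = 0.21992 mol, giving 0.21992 Fe and 0.21992 O.
24.29 wt% CaO ÷ 56.077 g/mol = 0.43315 mol, giving 0.43315 Ca and 0.43315 O.
51.69 wt% SiO2 ÷ 60.083 g/mol = 0.86031 mol, giving 0.86031 Si and 1.72062 O.
Oxygen sums to 2.58484; scaling by 6/2.58484 = 2.32123 puts the formula on 6 O.
Mg: 0.21115 × 2.32123 = 0.490 atoms per formula unit.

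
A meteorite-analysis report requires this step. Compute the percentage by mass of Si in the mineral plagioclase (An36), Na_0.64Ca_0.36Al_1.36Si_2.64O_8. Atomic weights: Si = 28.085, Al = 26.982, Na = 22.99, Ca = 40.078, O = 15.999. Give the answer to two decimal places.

Formula mass = 0.64×22.99 + 0.36×40.078 + 1.36×26.982 + 2.64×28.085 + 8×15.999 = 267.974 g/mol, of which 74.144 g is Si.
So Si makes up 74.144/267.974 = 0.2767 of the mass, i.e. 27.67%.

27.67 weight percent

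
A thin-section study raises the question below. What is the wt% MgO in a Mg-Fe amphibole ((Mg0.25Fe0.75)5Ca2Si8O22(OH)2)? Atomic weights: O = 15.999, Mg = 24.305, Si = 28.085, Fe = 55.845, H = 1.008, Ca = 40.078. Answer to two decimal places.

5.41 wt%

Formula mass = 930.628 g/mol.
1.25 Mg → 1.2500 mol MgO per formula unit; M(MgO) = 40.304, so MgO mass = 50.380 g.
50.380/930.628 × 100 = 5.41 wt%.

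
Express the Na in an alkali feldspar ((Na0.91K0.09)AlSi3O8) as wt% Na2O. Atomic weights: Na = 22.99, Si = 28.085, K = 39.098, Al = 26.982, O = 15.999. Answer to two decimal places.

10.70 wt%

M((Na0.91K0.09)AlSi3O8) = 263.669 g/mol; M(Na2O) = 61.979 g/mol.
Moles Na2O per formula unit = 0.91 Na ÷ 2 = 0.4550.
Na2O fraction = (0.4550 × 61.979) / 263.669 = 28.200/263.669 = 0.1070.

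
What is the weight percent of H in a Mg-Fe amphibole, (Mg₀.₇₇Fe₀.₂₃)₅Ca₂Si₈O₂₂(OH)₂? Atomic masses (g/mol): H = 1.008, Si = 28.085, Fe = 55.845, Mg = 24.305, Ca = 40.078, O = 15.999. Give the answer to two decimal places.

M((Mg₀.₇₇Fe₀.₂₃)₅Ca₂Si₈O₂₂(OH)₂) = 848.624 g/mol.
H contributes 2 × 1.008 = 2.016 g per mole.
2.016/848.624 = 0.0024 → 0.24%.

0.24 mass %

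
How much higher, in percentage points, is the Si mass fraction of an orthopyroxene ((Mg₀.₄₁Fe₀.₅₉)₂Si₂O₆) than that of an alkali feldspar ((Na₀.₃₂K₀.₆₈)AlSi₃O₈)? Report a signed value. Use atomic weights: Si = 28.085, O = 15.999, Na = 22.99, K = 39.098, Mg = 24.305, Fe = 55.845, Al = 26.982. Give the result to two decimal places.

First mineral: 56.170 g Si in 237.991 g formula = 23.60 wt% Si.
Second mineral: 84.255 g Si in 273.172 g formula = 30.84 wt% Si.
23.60% − 30.84% gives a difference of -7.24 percentage points.

-7.24 percentage points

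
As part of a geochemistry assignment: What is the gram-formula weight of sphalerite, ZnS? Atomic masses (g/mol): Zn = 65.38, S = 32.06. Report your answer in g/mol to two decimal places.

97.44 g/mol

M = 1*65.38 + 1*32.06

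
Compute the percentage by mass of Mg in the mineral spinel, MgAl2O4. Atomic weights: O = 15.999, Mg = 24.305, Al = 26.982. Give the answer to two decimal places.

Molar mass of MgAl2O4: 1·24.305 + 2·26.982 + 4·15.999 = 142.265 g/mol.
Mass of Mg per formula unit: 1 × 24.305 = 24.305 g.
Weight fraction Mg = 24.305 / 142.265 = 0.1708.

17.08 wt%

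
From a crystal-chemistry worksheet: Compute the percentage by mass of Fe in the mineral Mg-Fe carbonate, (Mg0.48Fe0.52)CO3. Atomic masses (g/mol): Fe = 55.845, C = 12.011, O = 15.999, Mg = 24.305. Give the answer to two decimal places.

Formula mass = 0.48*24.305 + 0.52*55.845 + 1*12.011 + 3*15.999 = 100.714 g/mol, of which 29.039 g is Fe.
So Fe makes up 29.039/100.714 = 0.2883 of the mass, i.e. 28.83%.

28.83 wt%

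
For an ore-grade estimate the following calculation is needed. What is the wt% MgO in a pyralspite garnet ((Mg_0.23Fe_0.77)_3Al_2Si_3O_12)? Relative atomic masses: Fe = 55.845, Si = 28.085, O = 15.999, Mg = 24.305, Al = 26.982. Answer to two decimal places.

5.84 wt%

Formula mass = 475.979 g/mol.
0.69 Mg → 0.6900 mol MgO per formula unit; M(MgO) = 40.304, so MgO mass = 27.810 g.
27.810/475.979 × 100 = 5.84 wt%.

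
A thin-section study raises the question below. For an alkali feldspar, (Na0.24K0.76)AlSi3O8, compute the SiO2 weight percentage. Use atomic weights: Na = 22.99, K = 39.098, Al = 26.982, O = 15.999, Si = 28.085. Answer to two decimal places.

M((Na0.24K0.76)AlSi3O8) = 274.461 g/mol; M(SiO2) = 60.083 g/mol.
Moles SiO2 per formula unit = 3 Si ÷ 1 = 3.0000.
SiO2 fraction = (3.0000 × 60.083) / 274.461 = 180.249/274.461 = 0.6567.

65.67 wt%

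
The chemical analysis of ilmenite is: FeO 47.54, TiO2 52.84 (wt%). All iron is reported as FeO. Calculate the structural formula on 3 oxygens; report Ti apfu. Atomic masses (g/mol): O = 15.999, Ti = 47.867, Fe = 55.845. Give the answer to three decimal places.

47.54 wt% FeO ÷ 71.844 g/mol = 0.66171 mol, giving 0.66171 Fe and 0.66171 O.
52.84 wt% TiO2 ÷ 79.865 g/mol = 0.66162 mol, giving 0.66162 Ti and 1.32324 O.
Oxygen sums to 1.98495; scaling by 3/1.98495 = 1.51137 puts the formula on 3 O.
Ti: 0.66162 × 1.51137 = 1.000 atoms per formula unit.

1.000 Ti apfu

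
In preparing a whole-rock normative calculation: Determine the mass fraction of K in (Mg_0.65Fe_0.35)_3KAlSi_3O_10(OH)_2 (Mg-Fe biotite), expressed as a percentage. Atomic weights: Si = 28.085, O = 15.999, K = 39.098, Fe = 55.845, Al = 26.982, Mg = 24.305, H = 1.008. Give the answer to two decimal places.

Formula mass = 1.95·24.305 + 1.05·55.845 + 1·39.098 + 1·26.982 + 3·28.085 + 12·15.999 + 2·1.008 = 450.371 g/mol, of which 39.098 g is K.
So K makes up 39.098/450.371 = 0.0868 of the mass, i.e. 8.68%.

8.68 mass %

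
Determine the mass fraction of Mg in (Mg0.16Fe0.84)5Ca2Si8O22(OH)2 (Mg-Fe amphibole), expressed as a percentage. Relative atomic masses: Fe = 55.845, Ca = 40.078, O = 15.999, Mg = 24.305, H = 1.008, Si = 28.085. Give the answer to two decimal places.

Molar mass of (Mg0.16Fe0.84)5Ca2Si8O22(OH)2: 0.80*24.305 + 4.20*55.845 + 2*40.078 + 8*28.085 + 24*15.999 + 2*1.008 = 944.821 g/mol.
Mass of Mg per formula unit: 0.80 × 24.305 = 19.444 g.
Weight fraction Mg = 19.444 / 944.821 = 0.0206.

2.06 mass %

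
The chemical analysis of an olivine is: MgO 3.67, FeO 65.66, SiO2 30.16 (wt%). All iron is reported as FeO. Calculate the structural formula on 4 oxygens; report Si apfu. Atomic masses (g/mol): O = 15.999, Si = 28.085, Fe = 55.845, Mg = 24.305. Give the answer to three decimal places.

MgO: 3.67/40.304 = 0.09106 mol → 0.09106 mol Mg, 0.09106 mol O.
FeO: 65.66/71.844 = 0.91392 mol → 0.91392 mol Fe, 0.91392 mol O.
SiO2: 30.16/60.083 = 0.50197 mol → 0.50197 mol Si, 1.00394 mol O.
Total oxygen = 2.00892 mol. Normalization factor = 4/2.00892 = 1.99112.
Si per 4 O = 0.50197 × 1.99112 = 0.999.

0.999 Si apfu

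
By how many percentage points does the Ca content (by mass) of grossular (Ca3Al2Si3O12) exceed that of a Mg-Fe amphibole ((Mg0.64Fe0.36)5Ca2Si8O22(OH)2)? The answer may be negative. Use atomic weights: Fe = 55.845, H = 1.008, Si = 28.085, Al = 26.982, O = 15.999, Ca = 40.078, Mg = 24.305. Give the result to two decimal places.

First mineral: 120.234 g Ca in 450.441 g formula = 26.69 wt% Ca.
Second mineral: 80.156 g Ca in 869.125 g formula = 9.22 wt% Ca.
26.69% − 9.22% gives a difference of 17.47 percentage points.

17.47 percentage points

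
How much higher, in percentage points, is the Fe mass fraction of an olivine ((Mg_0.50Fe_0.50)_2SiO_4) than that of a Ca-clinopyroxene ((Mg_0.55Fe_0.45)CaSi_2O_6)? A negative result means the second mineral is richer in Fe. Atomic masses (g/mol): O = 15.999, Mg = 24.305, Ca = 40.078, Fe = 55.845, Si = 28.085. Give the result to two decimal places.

Fe in (Mg_0.50Fe_0.50)_2SiO_4: molar mass 172.231 g/mol; 1×55.845 = 55.845 g → 32.42 wt%.
Fe in (Mg_0.55Fe_0.45)CaSi_2O_6: molar mass 230.740 g/mol; 0.45×55.845 = 25.130 g → 10.89 wt%.
Difference = 32.42 − 10.89 = 21.53 percentage points.

21.53 percentage points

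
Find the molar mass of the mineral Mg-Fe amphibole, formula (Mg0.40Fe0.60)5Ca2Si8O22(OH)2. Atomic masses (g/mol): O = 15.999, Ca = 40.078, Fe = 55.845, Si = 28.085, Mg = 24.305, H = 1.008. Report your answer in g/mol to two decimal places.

Mg: 2 × 24.305 = 48.6100
Fe: 3 × 55.845 = 167.5350
Ca: 2 × 40.078 = 80.1560
Si: 8 × 28.085 = 224.6800
O: 24 × 15.999 = 383.9760
H: 2 × 1.008 = 2.0160
Summing the contributions gives the formula mass.

906.97 g/mol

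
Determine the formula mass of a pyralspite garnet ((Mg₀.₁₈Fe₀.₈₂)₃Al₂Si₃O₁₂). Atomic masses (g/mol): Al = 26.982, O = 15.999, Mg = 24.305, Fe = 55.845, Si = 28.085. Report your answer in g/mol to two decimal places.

480.71 g/mol

Mg: 0.54 × 24.305 = 13.1247
Fe: 2.46 × 55.845 = 137.3787
Al: 2 × 26.982 = 53.9640
Si: 3 × 28.085 = 84.2550
O: 12 × 15.999 = 191.9880
Summing the contributions gives the formula mass.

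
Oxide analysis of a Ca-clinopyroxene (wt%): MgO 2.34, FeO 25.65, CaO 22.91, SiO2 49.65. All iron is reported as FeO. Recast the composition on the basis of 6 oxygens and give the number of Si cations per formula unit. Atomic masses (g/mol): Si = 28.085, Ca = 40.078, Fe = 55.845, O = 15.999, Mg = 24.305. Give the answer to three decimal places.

MgO: 2.34/40.304 = 0.05806 mol → 0.05806 mol Mg, 0.05806 mol O.
FeO: 25.65/71.844 = 0.35702 mol → 0.35702 mol Fe, 0.35702 mol O.
CaO: 22.91/56.077 = 0.40855 mol → 0.40855 mol Ca, 0.40855 mol O.
SiO2: 49.65/60.083 = 0.82636 mol → 0.82636 mol Si, 1.65272 mol O.
Total oxygen = 2.47635 mol. Normalization factor = 6/2.47635 = 2.42292.
Si per 6 O = 0.82636 × 2.42292 = 2.002.

2.002 Si apfu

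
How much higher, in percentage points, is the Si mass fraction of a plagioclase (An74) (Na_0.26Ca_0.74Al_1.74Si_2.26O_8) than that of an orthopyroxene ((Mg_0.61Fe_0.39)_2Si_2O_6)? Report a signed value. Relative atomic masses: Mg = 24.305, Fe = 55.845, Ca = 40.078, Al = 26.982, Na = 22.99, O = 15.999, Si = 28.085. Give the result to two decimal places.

-1.76 percentage points

M(Na_0.26Ca_0.74Al_1.74Si_2.26O_8) = 274.048 g/mol, so wt% Si = 63.472/274.048 × 100 = 23.16%.
M((Mg_0.61Fe_0.39)_2Si_2O_6) = 225.375 g/mol, so wt% Si = 56.170/225.375 × 100 = 24.92%.
23.16 − 24.92 = -1.76 pp.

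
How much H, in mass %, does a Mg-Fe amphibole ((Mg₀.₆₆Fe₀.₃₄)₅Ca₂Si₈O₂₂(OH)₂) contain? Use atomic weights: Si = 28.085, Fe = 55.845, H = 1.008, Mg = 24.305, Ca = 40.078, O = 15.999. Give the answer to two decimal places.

M((Mg₀.₆₆Fe₀.₃₄)₅Ca₂Si₈O₂₂(OH)₂) = 865.971 g/mol.
H contributes 2 × 1.008 = 2.016 g per mole.
2.016/865.971 = 0.0023 → 0.23%.

0.23 mass %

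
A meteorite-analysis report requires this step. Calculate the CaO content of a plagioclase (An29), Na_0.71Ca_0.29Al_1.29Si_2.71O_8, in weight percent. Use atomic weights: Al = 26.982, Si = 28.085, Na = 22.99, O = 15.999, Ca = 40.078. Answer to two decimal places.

6.09 wt%

M(Na_0.71Ca_0.29Al_1.29Si_2.71O_8) = 266.855 g/mol; M(CaO) = 56.077 g/mol.
Moles CaO per formula unit = 0.29 Ca ÷ 1 = 0.2900.
CaO fraction = (0.2900 × 56.077) / 266.855 = 16.262/266.855 = 0.0609.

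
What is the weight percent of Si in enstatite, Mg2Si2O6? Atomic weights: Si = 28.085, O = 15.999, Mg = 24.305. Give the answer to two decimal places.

M(Mg2Si2O6) = 200.774 g/mol.
Si contributes 2 × 28.085 = 56.170 g per mole.
56.170/200.774 = 0.2798 → 27.98%.

27.98 weight percent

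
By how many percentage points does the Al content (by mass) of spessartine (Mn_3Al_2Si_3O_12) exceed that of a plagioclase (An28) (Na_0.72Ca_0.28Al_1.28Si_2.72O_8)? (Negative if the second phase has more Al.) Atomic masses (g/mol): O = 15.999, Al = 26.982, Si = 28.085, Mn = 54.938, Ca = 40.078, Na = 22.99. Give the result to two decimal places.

First mineral: 53.964 g Al in 495.021 g formula = 10.90 wt% Al.
Second mineral: 34.537 g Al in 266.695 g formula = 12.95 wt% Al.
10.90% − 12.95% gives a difference of -2.05 percentage points.

-2.05 percentage points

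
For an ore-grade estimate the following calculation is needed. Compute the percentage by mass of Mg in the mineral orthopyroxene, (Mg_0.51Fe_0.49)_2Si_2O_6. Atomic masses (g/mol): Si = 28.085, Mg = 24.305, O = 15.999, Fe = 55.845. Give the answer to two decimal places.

10.70 weight percent

Formula mass = 1.02×24.305 + 0.98×55.845 + 2×28.085 + 6×15.999 = 231.683 g/mol, of which 24.791 g is Mg.
So Mg makes up 24.791/231.683 = 0.1070 of the mass, i.e. 10.70%.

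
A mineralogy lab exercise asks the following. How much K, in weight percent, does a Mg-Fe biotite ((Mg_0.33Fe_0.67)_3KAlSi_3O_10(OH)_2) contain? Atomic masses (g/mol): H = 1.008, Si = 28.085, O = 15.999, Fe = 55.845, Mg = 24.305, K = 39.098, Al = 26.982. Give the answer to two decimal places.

8.13 weight percent

Molar mass of (Mg_0.33Fe_0.67)_3KAlSi_3O_10(OH)_2: 0.99*24.305 + 2.01*55.845 + 1*39.098 + 1*26.982 + 3*28.085 + 12*15.999 + 2*1.008 = 480.649 g/mol.
Mass of K per formula unit: 1 × 39.098 = 39.098 g.
Weight fraction K = 39.098 / 480.649 = 0.0813.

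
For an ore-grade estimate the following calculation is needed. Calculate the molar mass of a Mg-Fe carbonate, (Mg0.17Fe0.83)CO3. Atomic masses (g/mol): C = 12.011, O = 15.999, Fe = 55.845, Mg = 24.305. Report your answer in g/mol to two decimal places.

M = 0.17·24.305 + 0.83·55.845 + 1·12.011 + 3·15.999

110.49 g/mol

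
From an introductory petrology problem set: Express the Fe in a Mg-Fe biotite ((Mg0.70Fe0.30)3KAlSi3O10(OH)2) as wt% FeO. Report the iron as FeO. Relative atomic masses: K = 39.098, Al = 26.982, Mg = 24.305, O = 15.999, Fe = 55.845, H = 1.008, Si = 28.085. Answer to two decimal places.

Formula mass = 445.640 g/mol.
0.90 Fe → 0.9000 mol FeO per formula unit; M(FeO) = 71.844, so FeO mass = 64.660 g.
64.660/445.640 × 100 = 14.51 wt%.

14.51 wt%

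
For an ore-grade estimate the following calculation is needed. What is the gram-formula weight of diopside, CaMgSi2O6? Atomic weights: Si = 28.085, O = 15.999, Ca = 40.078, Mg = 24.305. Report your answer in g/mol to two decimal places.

The formula mass is the sum 1*40.078 + 1*24.305 + 2*28.085 + 6*15.999.

216.55 g/mol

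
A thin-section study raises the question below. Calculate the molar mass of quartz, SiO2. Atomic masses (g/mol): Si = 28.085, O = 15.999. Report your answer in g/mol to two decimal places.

60.08 g/mol

The formula mass is the sum 1·28.085 + 2·15.999.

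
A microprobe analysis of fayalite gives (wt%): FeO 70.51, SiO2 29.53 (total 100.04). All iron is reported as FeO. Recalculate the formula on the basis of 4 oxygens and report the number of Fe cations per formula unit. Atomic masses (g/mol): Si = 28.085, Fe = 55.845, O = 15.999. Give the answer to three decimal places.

FeO (M=71.844): mol = 0.98143; Fe = 0.98143, O = 0.98143.
SiO2 (M=60.083): mol = 0.49149; Si = 0.49149, O = 0.98298.
ΣO = 1.96441; factor = 4/ΣO = 2.03623.
Fe apfu = 0.98143 × 2.03623 = 1.998.

1.998 Fe apfu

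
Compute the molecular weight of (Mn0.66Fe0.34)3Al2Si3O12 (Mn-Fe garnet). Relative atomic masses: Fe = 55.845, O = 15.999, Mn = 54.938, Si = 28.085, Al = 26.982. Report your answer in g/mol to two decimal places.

The formula mass is the sum 1.98(54.938) + 1.02(55.845) + 2(26.982) + 3(28.085) + 12(15.999).

495.95 g/mol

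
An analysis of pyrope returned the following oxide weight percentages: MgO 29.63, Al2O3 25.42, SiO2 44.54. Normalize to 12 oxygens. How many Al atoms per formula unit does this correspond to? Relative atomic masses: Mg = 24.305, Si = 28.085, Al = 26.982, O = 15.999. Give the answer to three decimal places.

2.018 Al apfu

MgO (M=40.304): mol = 0.73516; Mg = 0.73516, O = 0.73516.
Al2O3 (M=101.961): mol = 0.24931; Al = 0.49862, O = 0.74793.
SiO2 (M=60.083): mol = 0.74131; Si = 0.74131, O = 1.48262.
ΣO = 2.96571; factor = 12/ΣO = 4.04625.
Al apfu = 0.49862 × 4.04625 = 2.018.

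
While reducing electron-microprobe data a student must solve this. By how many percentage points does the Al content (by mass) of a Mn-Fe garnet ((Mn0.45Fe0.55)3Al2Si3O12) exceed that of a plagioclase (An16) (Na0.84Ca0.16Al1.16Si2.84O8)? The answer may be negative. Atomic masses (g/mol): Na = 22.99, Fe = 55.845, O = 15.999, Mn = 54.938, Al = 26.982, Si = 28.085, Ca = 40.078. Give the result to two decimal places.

M((Mn0.45Fe0.55)3Al2Si3O12) = 496.518 g/mol, so wt% Al = 53.964/496.518 × 100 = 10.87%.
M(Na0.84Ca0.16Al1.16Si2.84O8) = 264.777 g/mol, so wt% Al = 31.299/264.777 × 100 = 11.82%.
10.87 − 11.82 = -0.95 pp.

-0.95 percentage points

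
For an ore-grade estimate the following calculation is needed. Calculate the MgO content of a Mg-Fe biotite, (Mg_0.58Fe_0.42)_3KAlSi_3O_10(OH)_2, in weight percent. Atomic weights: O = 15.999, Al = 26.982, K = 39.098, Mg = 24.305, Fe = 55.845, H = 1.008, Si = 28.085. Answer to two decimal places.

Molar mass of (Mg_0.58Fe_0.42)_3KAlSi_3O_10(OH)_2 = 1.74*24.305 + 1.26*55.845 + 1*39.098 + 1*26.982 + 3*28.085 + 12*15.999 + 2*1.008 = 456.994 g/mol.
Each formula unit contains 1.74 Mg, equivalent to 1.74/1 = 1.7400 mol MgO.
M(MgO) = 1×24.305 + 1×15.999 = 40.304 g/mol.
Mass of MgO per formula unit = 1.7400 × 40.304 = 70.129 g.
MgO wt% = 70.129 / 456.994 × 100 = 15.35%.

15.35 wt%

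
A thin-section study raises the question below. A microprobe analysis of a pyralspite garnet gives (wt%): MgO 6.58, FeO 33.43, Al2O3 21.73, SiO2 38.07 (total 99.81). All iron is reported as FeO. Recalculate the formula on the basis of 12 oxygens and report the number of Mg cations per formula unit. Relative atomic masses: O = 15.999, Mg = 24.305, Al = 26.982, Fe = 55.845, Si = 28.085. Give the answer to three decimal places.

MgO: 6.58/40.304 = 0.16326 mol → 0.16326 mol Mg, 0.16326 mol O.
FeO: 33.43/71.844 = 0.46531 mol → 0.46531 mol Fe, 0.46531 mol O.
Al2O3: 21.73/101.961 = 0.21312 mol → 0.42624 mol Al, 0.63936 mol O.
SiO2: 38.07/60.083 = 0.63362 mol → 0.63362 mol Si, 1.26724 mol O.
Total oxygen = 2.53517 mol. Normalization factor = 12/2.53517 = 4.73341.
Mg per 12 O = 0.16326 × 4.73341 = 0.773.

0.773 Mg apfu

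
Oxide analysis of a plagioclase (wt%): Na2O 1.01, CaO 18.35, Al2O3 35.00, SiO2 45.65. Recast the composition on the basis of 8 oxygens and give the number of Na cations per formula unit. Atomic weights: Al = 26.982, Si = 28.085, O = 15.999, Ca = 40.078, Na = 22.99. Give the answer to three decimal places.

0.090 Na apfu

Na2O (M=61.979): mol = 0.01630; Na = 0.03260, O = 0.01630.
CaO (M=56.077): mol = 0.32723; Ca = 0.32723, O = 0.32723.
Al2O3 (M=101.961): mol = 0.34327; Al = 0.68654, O = 1.02981.
SiO2 (M=60.083): mol = 0.75978; Si = 0.75978, O = 1.51956.
ΣO = 2.89290; factor = 8/ΣO = 2.76539.
Na apfu = 0.03260 × 2.76539 = 0.090.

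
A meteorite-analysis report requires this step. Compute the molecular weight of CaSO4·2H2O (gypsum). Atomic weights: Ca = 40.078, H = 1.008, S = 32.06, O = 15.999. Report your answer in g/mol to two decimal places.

172.16 g/mol

Ca: 1 × 40.078 = 40.0780
S: 1 × 32.06 = 32.0600
O: 6 × 15.999 = 95.9940
H: 4 × 1.008 = 4.0320
Summing the contributions gives the formula mass.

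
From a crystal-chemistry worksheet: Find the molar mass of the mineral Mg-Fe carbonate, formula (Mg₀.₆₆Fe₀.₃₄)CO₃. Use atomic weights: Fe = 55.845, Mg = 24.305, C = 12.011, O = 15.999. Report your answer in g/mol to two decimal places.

Mg: 0.66 × 24.305 = 16.0413
Fe: 0.34 × 55.845 = 18.9873
C: 1 × 12.011 = 12.0110
O: 3 × 15.999 = 47.9970
Summing the contributions gives the formula mass.

95.04 g/mol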